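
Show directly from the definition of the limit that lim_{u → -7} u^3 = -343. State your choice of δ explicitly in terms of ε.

Suppose ε > 0. We seek δ > 0 with 0 < |u + 7| < δ ⇒ |u^3 + 343| < ε.
Factor: u^3 + 343 = (u + 7)(u^2 - 7u + 49), so |u^3 + 343| = |u + 7|·|u^2 - 7u + 49|.
Impose δ ≤ 1 so that |u| < 8; then |u^2 - 7u + 49| ≤ 169.
Hence |u^3 + 343| ≤ 169|u + 7|, which is < ε once |u + 7| < ε/169.
Take δ = min(1, ε/169). If 0 < |u + 7| < δ then both bounds hold and |u^3 + 343| ≤ 169|u + 7| < 169·(ε/169) = ε.

δ = min(1, ε/169)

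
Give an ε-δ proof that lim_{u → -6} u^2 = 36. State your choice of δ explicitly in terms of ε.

δ = min(2, ε/14)

Fix ε > 0. We seek δ > 0 with 0 < |u + 6| < δ ⇒ |u^2 − 36| < ε.
Factor: u^2 − 36 = (u + 6)(u - 6), so |u^2 − 36| = |u + 6|·|u - 6|.
Impose δ ≤ 2 so that |u| < 8; then |u - 6| ≤ 14.
Hence |u^2 − 36| ≤ 14|u + 6|, which is < ε once |u + 6| < ε/14.
Take δ = min(2, ε/14). If 0 < |u + 6| < δ then both bounds hold and |u^2 − 36| ≤ 14|u + 6| < 14·(ε/14) = ε.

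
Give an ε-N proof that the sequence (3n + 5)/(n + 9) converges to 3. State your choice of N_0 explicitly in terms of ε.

N_0 = 22/ε

Let ε > 0 be given. For n ≥ 1, |(3n + 5)/(n + 9) − 3| = |-22|/((n + 9)) = 22/((n + 9)).
Since n + 9 ≥ n for n ≥ 1, this is ≤ 22/(n) = 22/n.
So |(3n + 5)/(n + 9) − 3| < ε whenever n > 22/ε.
Take N_0 = 22/ε. If n > N_0 then |(3n + 5)/(n + 9) − 3| ≤ 22/n < ε.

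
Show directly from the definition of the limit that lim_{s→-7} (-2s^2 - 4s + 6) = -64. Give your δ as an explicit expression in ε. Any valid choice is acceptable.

Fix ε > 0. We want δ > 0 such that 0 < |s + 7| < δ implies |(-2s^2 - 4s + 6) + 64| < ε.
(-2s^2 - 4s + 6) + 64 = -2s^2 - 4s + 70 = (s + 7)(-2s + 10).
So |(-2s^2 - 4s + 6) + 64| = |s + 7|·|-2s + 10|.
Require δ ≤ 2. Then |s + 7| < 2 gives |s| < 9, and by the triangle inequality |-2s + 10| ≤ 2·9 + 10 = 28.
Hence |(-2s^2 - 4s + 6) + 64| ≤ 28|s + 7| < ε provided |s + 7| < ε/28.
Choosing δ = min(2, ε/28) ensures both conditions, hence |(-2s^2 - 4s + 6) + 64| < ε.

δ = min(2, ε/28)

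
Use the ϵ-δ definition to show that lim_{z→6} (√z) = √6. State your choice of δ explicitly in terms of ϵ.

Let ϵ > 0 be given. We want δ > 0 such that 0 < |z − 6| < δ implies |√z − √6| < ϵ.
Multiplying by the conjugate, |√z − √6| = |z − 6|/(√z + √6).
Restrict δ ≤ 6 so that |z − 6| < 6 forces z > 0, and then √z + √6 > √6.
Hence |√z − √6| < |z − 6|/√6, which is < ϵ once |z − 6| < √6·ϵ.
Take δ = min(6, √6·ϵ). If 0 < |z − 6| < δ then z > 0 and |√z − √6| < |z − 6|/√6 < ϵ.

δ = min(6, √6·ϵ)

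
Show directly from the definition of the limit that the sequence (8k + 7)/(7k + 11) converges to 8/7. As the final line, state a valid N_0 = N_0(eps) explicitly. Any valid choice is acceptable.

Suppose eps > 0. For k ≥ 1, |(8k + 7)/(7k + 11) − (8/7)| = |-39|/(7(7k + 11)) = 39/(7(7k + 11)).
Since 7k + 11 ≥ 7k for k ≥ 1, this is ≤ 39/(7·7k) = (39/49)/k.
So |(8k + 7)/(7k + 11) − (8/7)| < eps whenever k > (39/49)/eps.
Take N_0 = (39/49)/eps. If k > N_0 then |(8k + 7)/(7k + 11) − (8/7)| ≤ (39/49)/k < eps.

N_0 = (39/49)/eps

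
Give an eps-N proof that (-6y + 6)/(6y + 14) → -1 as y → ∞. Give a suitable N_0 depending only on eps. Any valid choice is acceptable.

N_0 = (10/3)/eps

Suppose eps > 0. We seek N_0 > 0 such that y > N_0 implies |(-6y + 6)/(6y + 14) + 1| < eps.
(-6y + 6)/(6y + 14) + 1 = (6(-6y + 6) − (-6)(6y + 14)) / (6(6y + 14)) = 120/(6(6y + 14)).
For y > 0 we have 6y + 14 > 6y, so |(-6y + 6)/(6y + 14) + 1| = 120/(6(6y + 14)) < 120/(6·6y) = (10/3)/y.
Thus |(-6y + 6)/(6y + 14) + 1| < eps whenever y > (10/3)/eps.
Take N_0 = (10/3)/eps. If y > N_0 then |(-6y + 6)/(6y + 14) + 1| < (10/3)/y < eps.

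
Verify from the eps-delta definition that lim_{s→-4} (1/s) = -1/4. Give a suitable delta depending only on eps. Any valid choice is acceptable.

Let eps > 0. We seek delta > 0 such that 0 < |s + 4| < delta implies |1/s + 1/4| < eps.
|1/s + 1/4| = |-4 − s|/(4·|s|) = |s + 4|/(4|s|).
Restrict delta ≤ 2. Then |s + 4| < 2 gives |s| > 2, so 4|s| > 8.
Then |1/s + 1/4| < |s + 4|/8, which is < eps when |s + 4| < 8eps.
Take delta = min(2, 8eps). Then 0 < |s + 4| < delta gives both |s + 4| < 2 and |s + 4| < 8eps, so |1/s + 1/4| < eps.

delta = min(2, 8eps)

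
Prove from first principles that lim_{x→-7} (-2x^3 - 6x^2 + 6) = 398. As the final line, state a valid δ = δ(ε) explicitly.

Let ε > 0. We want δ > 0 such that 0 < |x + 7| < δ implies |(-2x^3 - 6x^2 + 6) − 398| < ε.
(-2x^3 - 6x^2 + 6) − 398 = -2x^3 - 6x^2 - 392 = (x + 7)(-2x^2 + 8x - 56).
So |(-2x^3 - 6x^2 + 6) − 398| = |x + 7|·|-2x^2 + 8x - 56|.
Assume first that |x + 7| < 1, so |x| < 8. Then |-2x^2 + 8x - 56| ≤ 2·8^2 + 8·8 + 56 = 248.
Hence |(-2x^3 - 6x^2 + 6) − 398| ≤ 248|x + 7| < ε provided |x + 7| < ε/248.
Take δ = min(1, ε/248). Then 0 < |x + 7| < δ gives both |x + 7| < 1 and |x + 7| < ε/248, so |(-2x^3 - 6x^2 + 6) − 398| < ε.

δ = min(1, ε/248)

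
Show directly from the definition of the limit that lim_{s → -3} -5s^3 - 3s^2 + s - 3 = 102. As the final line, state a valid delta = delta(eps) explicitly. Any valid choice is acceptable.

delta = min(1, eps/163)

Let eps > 0. We want delta > 0 such that 0 < |s + 3| < delta implies |(-5s^3 - 3s^2 + s - 3) − 102| < eps.
(-5s^3 - 3s^2 + s - 3) − 102 = -5s^3 - 3s^2 + s - 105 = (s + 3)(-5s^2 + 12s - 35).
So |(-5s^3 - 3s^2 + s - 3) − 102| = |s + 3|·|-5s^2 + 12s - 35|.
Assume first that |s + 3| < 1, so |s| < 4. Then |-5s^2 + 12s - 35| ≤ 5·4^2 + 12·4 + 35 = 163.
Hence |(-5s^3 - 3s^2 + s - 3) − 102| ≤ 163|s + 3| < eps provided |s + 3| < eps/163.
Take delta = min(1, eps/163). Then 0 < |s + 3| < delta gives both |s + 3| < 1 and |s + 3| < eps/163, so |(-5s^3 - 3s^2 + s - 3) − 102| < eps.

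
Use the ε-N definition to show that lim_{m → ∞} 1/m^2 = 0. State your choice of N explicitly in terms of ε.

N = (1/ε)^{1/2}

Suppose ε > 0. For m ≥ 1, |1/m^2 − 0| = 1/m^2.
1/m^2 < ε ⇔ m^2 > 1/ε ⇔ m > (1/ε)^{1/2}.
Take N = (1/ε)^{1/2}. Then m > N implies 1/m^2 < ε.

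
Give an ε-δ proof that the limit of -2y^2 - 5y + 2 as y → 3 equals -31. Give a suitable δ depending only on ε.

Fix ε > 0. We want δ > 0 such that 0 < |y − 3| < δ implies |(-2y^2 - 5y + 2) + 31| < ε.
(-2y^2 - 5y + 2) + 31 = -2y^2 - 5y + 33 = (y − 3)(-2y - 11).
So |(-2y^2 - 5y + 2) + 31| = |y − 3|·|-2y - 11|.
Require δ ≤ 2. Then |y − 3| < 2 gives |y| < 5, and by the triangle inequality |-2y - 11| ≤ 2·5 + 11 = 21.
Hence |(-2y^2 - 5y + 2) + 31| ≤ 21|y − 3| < ε provided |y − 3| < ε/21.
Take δ = min(2, ε/21). Then 0 < |y − 3| < δ gives both |y − 3| < 2 and |y − 3| < ε/21, so |(-2y^2 - 5y + 2) + 31| < ε.

δ = min(2, ε/21)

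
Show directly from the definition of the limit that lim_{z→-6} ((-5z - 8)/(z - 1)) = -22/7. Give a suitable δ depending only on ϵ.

Let ϵ > 0. We want δ > 0 with 0 < |z + 6| < δ ⇒ |(-5z - 8)/(z - 1) + 22/7| < ϵ.
Combining over a common denominator, (-5z - 8)/(z - 1) + 22/7 = [(-5z - 8)·(-7) − 22·(z - 1)] / [(-7)·(z - 1)] = 13(z + 6) / ((-7)(z - 1)).
So |(-5z - 8)/(z - 1) + 22/7| = 13|z + 6| / (7·|z − 1|).
Restrict δ ≤ 7/2. Then |z + 6| < 7/2 gives |z − 1| = |(z + 6) + (-7)| ≥ 7 − 7/2 = 7/2.
Hence |(-5z - 8)/(z - 1) + 22/7| < 13|z + 6|/(7·(7/2)) = (26/49)|z + 6|, which is < ϵ once |z + 6| < (49/26)ϵ.
Take δ = min(7/2, (49/26)ϵ). Then 0 < |z + 6| < δ forces both bounds, so |(-5z - 8)/(z - 1) + 22/7| < ϵ.

δ = min(7/2, (49/26)ϵ)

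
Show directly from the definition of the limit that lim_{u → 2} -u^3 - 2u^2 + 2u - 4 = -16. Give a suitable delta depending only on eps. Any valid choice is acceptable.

Suppose eps > 0. We want delta > 0 such that 0 < |u − 2| < delta implies |(-u^3 - 2u^2 + 2u - 4) + 16| < eps.
(-u^3 - 2u^2 + 2u - 4) + 16 = -u^3 - 2u^2 + 2u + 12 = (u − 2)(-u^2 - 4u - 6).
So |(-u^3 - 2u^2 + 2u - 4) + 16| = |u − 2|·|-u^2 - 4u - 6|.
Assume first that |u − 2| < 1, so |u| < 3. Then |-u^2 - 4u - 6| ≤ 3^2 + 4·3 + 6 = 27.
Hence |(-u^3 - 2u^2 + 2u - 4) + 16| ≤ 27|u − 2| < eps provided |u − 2| < eps/27.
Take delta = min(1, eps/27). Then 0 < |u − 2| < delta gives both |u − 2| < 1 and |u − 2| < eps/27, so |(-u^3 - 2u^2 + 2u - 4) + 16| < eps.

delta = min(1, eps/27)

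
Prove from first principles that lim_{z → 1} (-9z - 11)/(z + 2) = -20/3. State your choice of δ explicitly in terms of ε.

δ = min(3/2, (9/14)ε)

Let ε > 0 be given. We want δ > 0 with 0 < |z − 1| < δ ⇒ |(-9z - 11)/(z + 2) + 20/3| < ε.
Combining over a common denominator, (-9z - 11)/(z + 2) + 20/3 = [(-9z - 11)·3 − (-20)·(z + 2)] / [3·(z + 2)] = -7(z − 1) / (3(z + 2)).
So |(-9z - 11)/(z + 2) + 20/3| = 7|z − 1| / (3·|z + 2|).
Restrict δ ≤ 3/2. Then |z − 1| < 3/2 gives |z + 2| = |(z − 1) + 3| ≥ 3 − 3/2 = 3/2.
Hence |(-9z - 11)/(z + 2) + 20/3| < 7|z − 1|/(3·(3/2)) = (14/9)|z − 1|, which is < ε once |z − 1| < (9/14)ε.
Take δ = min(3/2, (9/14)ε). Then 0 < |z − 1| < δ forces both bounds, so |(-9z - 11)/(z + 2) + 20/3| < ε.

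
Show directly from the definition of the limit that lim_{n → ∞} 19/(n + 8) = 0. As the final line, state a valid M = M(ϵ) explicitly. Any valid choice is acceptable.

Suppose ϵ > 0. For n ≥ 1, |19/(n + 8) − 0| = 19/(n + 8) ≤ 19/n.
We need 19/n < ϵ, i.e. n > 19/ϵ.
Take M = 19/ϵ. If n > M then |19/(n + 8)| ≤ 19/n < ϵ.

M = 19/ϵ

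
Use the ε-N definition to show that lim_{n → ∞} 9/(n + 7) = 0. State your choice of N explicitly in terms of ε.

Suppose ε > 0. For n ≥ 1, |9/(n + 7) − 0| = 9/(n + 7) ≤ 9/n.
We need 9/n < ε, i.e. n > 9/ε.
Take N = 9/ε. If n > N then |9/(n + 7)| ≤ 9/n < ε.

N = 9/ε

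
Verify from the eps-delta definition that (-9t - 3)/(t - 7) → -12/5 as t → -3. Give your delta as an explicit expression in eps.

Fix eps > 0. We want delta > 0 with 0 < |t + 3| < delta ⇒ |(-9t - 3)/(t - 7) + 12/5| < eps.
Combining over a common denominator, (-9t - 3)/(t - 7) + 12/5 = [(-9t - 3)·(-10) − 24·(t - 7)] / [(-10)·(t - 7)] = 66(t + 3) / ((-10)(t - 7)).
So |(-9t - 3)/(t - 7) + 12/5| = 66|t + 3| / (10·|t − 7|).
Restrict delta ≤ 5. Then |t + 3| < 5 gives |t − 7| = |(t + 3) + (-10)| ≥ 10 − 5 = 5.
Hence |(-9t - 3)/(t - 7) + 12/5| < 66|t + 3|/(10·5) = (33/25)|t + 3|, which is < eps once |t + 3| < (25/33)eps.
Take delta = min(5, (25/33)eps). Then 0 < |t + 3| < delta forces both bounds, so |(-9t - 3)/(t - 7) + 12/5| < eps.

delta = min(5, (25/33)eps)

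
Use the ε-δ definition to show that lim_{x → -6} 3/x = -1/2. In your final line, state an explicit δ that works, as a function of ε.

δ = min(3, 6ε)

Let ε > 0 be given. We seek δ > 0 such that 0 < |x + 6| < δ implies |3/x + 1/2| < ε.
|3/x + 1/2| = 3·|-6 − x|/(6·|x|) = 3|x + 6|/(6|x|).
Restrict δ ≤ 3. Then |x + 6| < 3 gives |x| > 3, so 6|x| > 18.
Then |3/x + 1/2| < 3|x + 6|/18, which is < ε when |x + 6| < 6ε.
Take δ = min(3, 6ε). Then 0 < |x + 6| < δ gives both |x + 6| < 3 and |x + 6| < 6ε, so |3/x + 1/2| < ε.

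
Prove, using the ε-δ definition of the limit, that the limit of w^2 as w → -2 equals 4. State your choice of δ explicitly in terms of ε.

δ = min(2, ε/6)

Let ε > 0. We seek δ > 0 with 0 < |w + 2| < δ ⇒ |w^2 − 4| < ε.
Factor: w^2 − 4 = (w + 2)(w - 2), so |w^2 − 4| = |w + 2|·|w - 2|.
Restrict δ ≤ 2. Then |w + 2| < 2 gives |w| < 4, so by the triangle inequality |w - 2| ≤ 4 + 2 = 6.
Hence |w^2 − 4| ≤ 6|w + 2|, which is < ε once |w + 2| < ε/6.
Take δ = min(2, ε/6). If 0 < |w + 2| < δ then both bounds hold and |w^2 − 4| ≤ 6|w + 2| < 6·(ε/6) = ε.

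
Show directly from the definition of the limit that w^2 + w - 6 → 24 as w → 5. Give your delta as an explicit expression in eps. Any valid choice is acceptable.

delta = min(1, eps/12)

Let eps > 0. We want delta > 0 such that 0 < |w − 5| < delta implies |(w^2 + w - 6) − 24| < eps.
(w^2 + w - 6) − 24 = w^2 + w - 30 = (w − 5)(w + 6).
So |(w^2 + w - 6) − 24| = |w − 5|·|w + 6|.
Require delta ≤ 1. Then |w − 5| < 1 gives |w| < 6, and by the triangle inequality |w + 6| ≤ 6 + 6 = 12.
Hence |(w^2 + w - 6) − 24| ≤ 12|w − 5| < eps provided |w − 5| < eps/12.
Choosing delta = min(1, eps/12) ensures both conditions, hence |(w^2 + w - 6) − 24| < eps.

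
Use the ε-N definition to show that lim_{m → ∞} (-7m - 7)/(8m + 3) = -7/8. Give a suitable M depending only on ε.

M = (35/64)/ε

Suppose ε > 0. For m ≥ 1, |(-7m - 7)/(8m + 3) + 7/8| = |-35|/(8(8m + 3)) = 35/(8(8m + 3)).
Since 8m + 3 ≥ 8m for m ≥ 1, this is ≤ 35/(8·8m) = (35/64)/m.
So |(-7m - 7)/(8m + 3) + 7/8| < ε whenever m > (35/64)/ε.
Take M = (35/64)/ε. If m > M then |(-7m - 7)/(8m + 3) + 7/8| ≤ (35/64)/m < ε.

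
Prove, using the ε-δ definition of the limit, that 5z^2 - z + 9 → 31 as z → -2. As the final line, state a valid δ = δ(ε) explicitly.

δ = min(1, ε/26)

Suppose ε > 0. We want δ > 0 such that 0 < |z + 2| < δ implies |(5z^2 - z + 9) − 31| < ε.
(5z^2 - z + 9) − 31 = 5z^2 - z - 22 = (z + 2)(5z - 11).
So |(5z^2 - z + 9) − 31| = |z + 2|·|5z - 11|.
Assume first that |z + 2| < 1, so |z| < 3. Then |5z - 11| ≤ 5·3 + 11 = 26.
Hence |(5z^2 - z + 9) − 31| ≤ 26|z + 2| < ε provided |z + 2| < ε/26.
Take δ = min(1, ε/26). Then 0 < |z + 2| < δ gives both |z + 2| < 1 and |z + 2| < ε/26, so |(5z^2 - z + 9) − 31| < ε.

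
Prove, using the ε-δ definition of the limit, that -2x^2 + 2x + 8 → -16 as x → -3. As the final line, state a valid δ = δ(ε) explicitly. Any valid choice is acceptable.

Fix ε > 0. We want δ > 0 such that 0 < |x + 3| < δ implies |(-2x^2 + 2x + 8) + 16| < ε.
(-2x^2 + 2x + 8) + 16 = -2x^2 + 2x + 24 = (x + 3)(-2x + 8).
So |(-2x^2 + 2x + 8) + 16| = |x + 3|·|-2x + 8|.
Assume first that |x + 3| < 1, so |x| < 4. Then |-2x + 8| ≤ 2·4 + 8 = 16.
Hence |(-2x^2 + 2x + 8) + 16| ≤ 16|x + 3| < ε provided |x + 3| < ε/16.
Choosing δ = min(1, ε/16) ensures both conditions, hence |(-2x^2 + 2x + 8) + 16| < ε.

δ = min(1, ε/16)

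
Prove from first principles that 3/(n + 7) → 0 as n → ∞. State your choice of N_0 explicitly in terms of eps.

N_0 = 3/eps

Let eps > 0 be given. For n ≥ 1, |3/(n + 7) − 0| = 3/(n + 7) ≤ 3/n.
We need 3/n < eps, i.e. n > 3/eps.
Take N_0 = 3/eps. If n > N_0 then |3/(n + 7)| ≤ 3/n < eps.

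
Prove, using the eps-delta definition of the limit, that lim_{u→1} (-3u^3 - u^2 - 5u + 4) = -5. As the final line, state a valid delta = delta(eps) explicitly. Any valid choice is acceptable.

delta = min(1, eps/29)

Fix eps > 0. We want delta > 0 such that 0 < |u − 1| < delta implies |(-3u^3 - u^2 - 5u + 4) + 5| < eps.
(-3u^3 - u^2 - 5u + 4) + 5 = -3u^3 - u^2 - 5u + 9 = (u − 1)(-3u^2 - 4u - 9).
So |(-3u^3 - u^2 - 5u + 4) + 5| = |u − 1|·|-3u^2 - 4u - 9|.
Assume first that |u − 1| < 1, so |u| < 2. Then |-3u^2 - 4u - 9| ≤ 3·2^2 + 4·2 + 9 = 29.
Hence |(-3u^3 - u^2 - 5u + 4) + 5| ≤ 29|u − 1| < eps provided |u − 1| < eps/29.
Choosing delta = min(1, eps/29) ensures both conditions, hence |(-3u^3 - u^2 - 5u + 4) + 5| < eps.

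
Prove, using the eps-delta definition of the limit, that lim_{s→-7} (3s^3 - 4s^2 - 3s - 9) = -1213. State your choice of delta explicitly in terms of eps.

delta = min(1, eps/564)

Let eps > 0 be given. We want delta > 0 such that 0 < |s + 7| < delta implies |(3s^3 - 4s^2 - 3s - 9) + 1213| < eps.
(3s^3 - 4s^2 - 3s - 9) + 1213 = 3s^3 - 4s^2 - 3s + 1204 = (s + 7)(3s^2 - 25s + 172).
So |(3s^3 - 4s^2 - 3s - 9) + 1213| = |s + 7|·|3s^2 - 25s + 172|.
Assume first that |s + 7| < 1, so |s| < 8. Then |3s^2 - 25s + 172| ≤ 3·8^2 + 25·8 + 172 = 564.
Hence |(3s^3 - 4s^2 - 3s - 9) + 1213| ≤ 564|s + 7| < eps provided |s + 7| < eps/564.
Choosing delta = min(1, eps/564) ensures both conditions, hence |(3s^3 - 4s^2 - 3s - 9) + 1213| < eps.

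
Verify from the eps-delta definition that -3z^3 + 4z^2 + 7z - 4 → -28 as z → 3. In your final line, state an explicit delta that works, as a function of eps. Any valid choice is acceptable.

delta = min(1, eps/76)

Fix eps > 0. We want delta > 0 such that 0 < |z − 3| < delta implies |(-3z^3 + 4z^2 + 7z - 4) + 28| < eps.
(-3z^3 + 4z^2 + 7z - 4) + 28 = -3z^3 + 4z^2 + 7z + 24 = (z − 3)(-3z^2 - 5z - 8).
So |(-3z^3 + 4z^2 + 7z - 4) + 28| = |z − 3|·|-3z^2 - 5z - 8|.
Require delta ≤ 1. Then |z − 3| < 1 gives |z| < 4, and by the triangle inequality |-3z^2 - 5z - 8| ≤ 3·4^2 + 5·4 + 8 = 76.
Hence |(-3z^3 + 4z^2 + 7z - 4) + 28| ≤ 76|z − 3| < eps provided |z − 3| < eps/76.
Choosing delta = min(1, eps/76) ensures both conditions, hence |(-3z^3 + 4z^2 + 7z - 4) + 28| < eps.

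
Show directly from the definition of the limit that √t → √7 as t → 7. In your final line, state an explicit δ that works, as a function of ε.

δ = min(7, √7·ε)

Suppose ε > 0. We want δ > 0 such that 0 < |t − 7| < δ implies |√t − √7| < ε.
Rationalise: √t − √7 = (t − 7)/(√t + √7), so |√t − √7| = |t − 7|/(√t + √7).
Restrict δ ≤ 7 so that |t − 7| < 7 forces t > 0, and then √t + √7 > √7.
Hence |√t − √7| < |t − 7|/√7, which is < ε once |t − 7| < √7·ε.
Take δ = min(7, √7·ε). If 0 < |t − 7| < δ then t > 0 and |√t − √7| < |t − 7|/√7 < ε.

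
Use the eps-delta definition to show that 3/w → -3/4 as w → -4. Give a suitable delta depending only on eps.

Fix eps > 0. We seek delta > 0 such that 0 < |w + 4| < delta implies |3/w + 3/4| < eps.
|3/w + 3/4| = 3·|-4 − w|/(4·|w|) = 3|w + 4|/(4|w|).
Restrict delta ≤ 2. Then |w + 4| < 2 gives |w| > 2, so 4|w| > 8.
Then |3/w + 3/4| < 3|w + 4|/8, which is < eps when |w + 4| < (8/3)eps.
Take delta = min(2, (8/3)eps). Then 0 < |w + 4| < delta gives both |w + 4| < 2 and |w + 4| < (8/3)eps, so |3/w + 3/4| < eps.

delta = min(2, (8/3)eps)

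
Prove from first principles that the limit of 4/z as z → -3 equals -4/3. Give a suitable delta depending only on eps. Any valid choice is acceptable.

Let eps > 0 be given. We seek delta > 0 such that 0 < |z + 3| < delta implies |4/z + 4/3| < eps.
|4/z + 4/3| = 4·|-3 − z|/(3·|z|) = 4|z + 3|/(3|z|).
Require delta ≤ 3/2 so that |z| > 3 − 3/2 = 3/2, hence 3|z| > 9/2.
Then |4/z + 4/3| < 4|z + 3|/(9/2), which is < eps when |z + 3| < (9/8)eps.
Take delta = min(3/2, (9/8)eps). Then 0 < |z + 3| < delta gives both |z + 3| < 3/2 and |z + 3| < (9/8)eps, so |4/z + 4/3| < eps.

delta = min(3/2, (9/8)eps)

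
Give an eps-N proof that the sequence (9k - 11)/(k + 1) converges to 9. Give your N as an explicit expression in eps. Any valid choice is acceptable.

N = 20/eps

Fix eps > 0. For k ≥ 1, |(9k - 11)/(k + 1) − 9| = |-20|/((k + 1)) = 20/((k + 1)).
Since k + 1 ≥ k for k ≥ 1, this is ≤ 20/(k) = 20/k.
So |(9k - 11)/(k + 1) − 9| < eps whenever k > 20/eps.
Take N = 20/eps. If k > N then |(9k - 11)/(k + 1) − 9| ≤ 20/k < eps.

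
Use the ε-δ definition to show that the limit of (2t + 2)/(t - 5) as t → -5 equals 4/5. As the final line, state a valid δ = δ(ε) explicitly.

Suppose ε > 0. We want δ > 0 with 0 < |t + 5| < δ ⇒ |(2t + 2)/(t - 5) − (4/5)| < ε.
Combining over a common denominator, (2t + 2)/(t - 5) − (4/5) = [(2t + 2)·(-10) − (-8)·(t - 5)] / [(-10)·(t - 5)] = -12(t + 5) / ((-10)(t - 5)).
So |(2t + 2)/(t - 5) − (4/5)| = 12|t + 5| / (10·|t − 5|).
Restrict δ ≤ 5. Then |t + 5| < 5 gives |t − 5| = |(t + 5) + (-10)| ≥ 10 − 5 = 5.
Hence |(2t + 2)/(t - 5) − (4/5)| < 12|t + 5|/(10·5) = (6/25)|t + 5|, which is < ε once |t + 5| < (25/6)ε.
Take δ = min(5, (25/6)ε). Then 0 < |t + 5| < δ forces both bounds, so |(2t + 2)/(t - 5) − (4/5)| < ε.

δ = min(5, (25/6)ε)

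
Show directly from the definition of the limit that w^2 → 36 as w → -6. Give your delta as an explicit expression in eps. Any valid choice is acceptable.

delta = min(2, eps/14)

Suppose eps > 0. We seek delta > 0 with 0 < |w + 6| < delta ⇒ |w^2 − 36| < eps.
Factor: w^2 − 36 = (w + 6)(w - 6), so |w^2 − 36| = |w + 6|·|w - 6|.
Restrict delta ≤ 2. Then |w + 6| < 2 gives |w| < 8, so by the triangle inequality |w - 6| ≤ 8 + 6 = 14.
Hence |w^2 − 36| ≤ 14|w + 6|, which is < eps once |w + 6| < eps/14.
Take delta = min(2, eps/14). If 0 < |w + 6| < delta then both bounds hold and |w^2 − 36| ≤ 14|w + 6| < 14·(eps/14) = eps.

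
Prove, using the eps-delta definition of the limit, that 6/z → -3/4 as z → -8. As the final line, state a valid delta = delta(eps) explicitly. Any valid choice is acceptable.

delta = min(4, (16/3)eps)

Suppose eps > 0. We seek delta > 0 such that 0 < |z + 8| < delta implies |6/z + 3/4| < eps.
|6/z + 3/4| = 6·|-8 − z|/(8·|z|) = 6|z + 8|/(8|z|).
Require delta ≤ 4 so that |z| > 8 − 4 = 4, hence 8|z| > 32.
Then |6/z + 3/4| < 6|z + 8|/32, which is < eps when |z + 8| < (16/3)eps.
Take delta = min(4, (16/3)eps). Then 0 < |z + 8| < delta gives both |z + 8| < 4 and |z + 8| < (16/3)eps, so |6/z + 3/4| < eps.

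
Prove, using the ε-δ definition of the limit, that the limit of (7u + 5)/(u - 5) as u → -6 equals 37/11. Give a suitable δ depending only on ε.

Let ε > 0. We want δ > 0 with 0 < |u + 6| < δ ⇒ |(7u + 5)/(u - 5) − (37/11)| < ε.
Combining over a common denominator, (7u + 5)/(u - 5) − (37/11) = [(7u + 5)·(-11) − (-37)·(u - 5)] / [(-11)·(u - 5)] = -40(u + 6) / ((-11)(u - 5)).
So |(7u + 5)/(u - 5) − (37/11)| = 40|u + 6| / (11·|u − 5|).
Restrict δ ≤ 11/2. Then |u + 6| < 11/2 gives |u − 5| = |(u + 6) + (-11)| ≥ 11 − 11/2 = 11/2.
Hence |(7u + 5)/(u - 5) − (37/11)| < 40|u + 6|/(11·(11/2)) = (80/121)|u + 6|, which is < ε once |u + 6| < (121/80)ε.
Take δ = min(11/2, (121/80)ε). Then 0 < |u + 6| < δ forces both bounds, so |(7u + 5)/(u - 5) − (37/11)| < ε.

δ = min(11/2, (121/80)ε)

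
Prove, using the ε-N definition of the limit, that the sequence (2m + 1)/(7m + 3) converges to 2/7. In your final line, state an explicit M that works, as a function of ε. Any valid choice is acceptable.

Let ε > 0 be given. For m ≥ 1, |(2m + 1)/(7m + 3) − (2/7)| = |1|/(7(7m + 3)) = 1/(7(7m + 3)).
Since 7m + 3 ≥ 7m for m ≥ 1, this is ≤ 1/(7·7m) = (1/49)/m.
So |(2m + 1)/(7m + 3) − (2/7)| < ε whenever m > (1/49)/ε.
Take M = (1/49)/ε. If m > M then |(2m + 1)/(7m + 3) − (2/7)| ≤ (1/49)/m < ε.

M = (1/49)/ε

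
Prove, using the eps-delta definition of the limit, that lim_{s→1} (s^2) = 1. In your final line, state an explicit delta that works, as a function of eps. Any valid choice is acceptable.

delta = min(1, eps/3)

Fix eps > 0. We seek delta > 0 with 0 < |s − 1| < delta ⇒ |s^2 − 1| < eps.
Factor: s^2 − 1 = (s − 1)(s + 1), so |s^2 − 1| = |s − 1|·|s + 1|.
Impose delta ≤ 1 so that |s| < 2; then |s + 1| ≤ 3.
Hence |s^2 − 1| ≤ 3|s − 1|, which is < eps once |s − 1| < eps/3.
Take delta = min(1, eps/3). If 0 < |s − 1| < delta then both bounds hold and |s^2 − 1| ≤ 3|s − 1| < 3·(eps/3) = eps.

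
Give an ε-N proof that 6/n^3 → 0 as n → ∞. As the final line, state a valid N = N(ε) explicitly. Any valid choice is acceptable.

Let ε > 0. For n ≥ 1, |6/n^3 − 0| = 6/n^3.
6/n^3 < ε ⇔ n^3 > 6/ε ⇔ n > (6/ε)^{1/3}.
Take N = (6/ε)^{1/3}. Then n > N implies 6/n^3 < ε.

N = (6/ε)^{1/3}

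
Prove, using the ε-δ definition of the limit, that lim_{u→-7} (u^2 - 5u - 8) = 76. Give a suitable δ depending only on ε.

δ = min(1, ε/20)

Fix ε > 0. We want δ > 0 such that 0 < |u + 7| < δ implies |(u^2 - 5u - 8) − 76| < ε.
(u^2 - 5u - 8) − 76 = u^2 - 5u - 84 = (u + 7)(u - 12).
So |(u^2 - 5u - 8) − 76| = |u + 7|·|u - 12|.
Assume first that |u + 7| < 1, so |u| < 8. Then |u - 12| ≤ 8 + 12 = 20.
Hence |(u^2 - 5u - 8) − 76| ≤ 20|u + 7| < ε provided |u + 7| < ε/20.
Take δ = min(1, ε/20). Then 0 < |u + 7| < δ gives both |u + 7| < 1 and |u + 7| < ε/20, so |(u^2 - 5u - 8) − 76| < ε.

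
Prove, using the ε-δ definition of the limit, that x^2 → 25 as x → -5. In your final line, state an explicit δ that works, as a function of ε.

δ = min(1, ε/11)

Let ε > 0. We seek δ > 0 with 0 < |x + 5| < δ ⇒ |x^2 − 25| < ε.
Factor: x^2 − 25 = (x + 5)(x - 5), so |x^2 − 25| = |x + 5|·|x - 5|.
Impose δ ≤ 1 so that |x| < 6; then |x - 5| ≤ 11.
Hence |x^2 − 25| ≤ 11|x + 5|, which is < ε once |x + 5| < ε/11.
Take δ = min(1, ε/11). If 0 < |x + 5| < δ then both bounds hold and |x^2 − 25| ≤ 11|x + 5| < 11·(ε/11) = ε.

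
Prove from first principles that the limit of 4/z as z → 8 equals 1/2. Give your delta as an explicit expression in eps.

delta = min(4, 8eps)

Let eps > 0. We seek delta > 0 such that 0 < |z − 8| < delta implies |4/z − (1/2)| < eps.
|4/z − (1/2)| = 4·|8 − z|/(8·|z|) = 4|z − 8|/(8|z|).
Require delta ≤ 4 so that |z| > 8 − 4 = 4, hence 8|z| > 32.
Then |4/z − (1/2)| < 4|z − 8|/32, which is < eps when |z − 8| < 8eps.
Take delta = min(4, 8eps). Then 0 < |z − 8| < delta gives both |z − 8| < 4 and |z − 8| < 8eps, so |4/z − (1/2)| < eps.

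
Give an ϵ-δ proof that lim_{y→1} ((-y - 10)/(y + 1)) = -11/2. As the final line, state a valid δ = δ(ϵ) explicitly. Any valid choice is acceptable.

Suppose ϵ > 0. We want δ > 0 with 0 < |y − 1| < δ ⇒ |(-y - 10)/(y + 1) + 11/2| < ϵ.
Combining over a common denominator, (-y - 10)/(y + 1) + 11/2 = [(-y - 10)·2 − (-11)·(y + 1)] / [2·(y + 1)] = 9(y − 1) / (2(y + 1)).
So |(-y - 10)/(y + 1) + 11/2| = 9|y − 1| / (2·|y + 1|).
Require δ ≤ 1, so |y + 1| ≥ |2| − |y − 1| > 2 − 1 = 1.
Hence |(-y - 10)/(y + 1) + 11/2| < 9|y − 1|/(2·1) = (9/2)|y − 1|, which is < ϵ once |y − 1| < (2/9)ϵ.
Take δ = min(1, (2/9)ϵ). Then 0 < |y − 1| < δ forces both bounds, so |(-y - 10)/(y + 1) + 11/2| < ϵ.

δ = min(1, (2/9)ϵ)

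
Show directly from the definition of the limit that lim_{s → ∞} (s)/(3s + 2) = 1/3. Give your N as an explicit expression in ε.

Let ε > 0 be given. We seek N > 0 such that s > N implies |(s)/(3s + 2) − (1/3)| < ε.
(s)/(3s + 2) − (1/3) = (3(s) − (3s + 2)) / (3(3s + 2)) = -2/(3(3s + 2)).
For s > 0 we have 3s + 2 > 3s, so |(s)/(3s + 2) − (1/3)| = 2/(3(3s + 2)) < 2/(3·3s) = (2/9)/s.
Thus |(s)/(3s + 2) − (1/3)| < ε whenever s > (2/9)/ε.
Take N = (2/9)/ε. If s > N then |(s)/(3s + 2) − (1/3)| < (2/9)/s < ε.

N = (2/9)/ε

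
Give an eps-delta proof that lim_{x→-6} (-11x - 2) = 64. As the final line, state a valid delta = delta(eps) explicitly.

delta = eps/11

Fix eps > 0. We need delta > 0 so that 0 < |x + 6| < delta implies |(-11x - 2) − 64| < eps.
|(-11x - 2) − 64| = |-11x - 66| = 11|x + 6|.
So 11|x + 6| < eps exactly when |x + 6| < eps/11.
Take delta = eps/11. If 0 < |x + 6| < delta then |(-11x - 2) − 64| = 11|x + 6| < 11·(eps/11) = eps.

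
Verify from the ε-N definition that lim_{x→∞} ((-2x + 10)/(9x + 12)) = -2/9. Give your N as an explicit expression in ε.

Let ε > 0. We seek N > 0 such that x > N implies |(-2x + 10)/(9x + 12) + 2/9| < ε.
(-2x + 10)/(9x + 12) + 2/9 = (9(-2x + 10) − (-2)(9x + 12)) / (9(9x + 12)) = 114/(9(9x + 12)).
For x > 0 we have 9x + 12 > 9x, so |(-2x + 10)/(9x + 12) + 2/9| = 114/(9(9x + 12)) < 114/(9·9x) = (38/27)/x.
Thus |(-2x + 10)/(9x + 12) + 2/9| < ε whenever x > (38/27)/ε.
Take N = (38/27)/ε. If x > N then |(-2x + 10)/(9x + 12) + 2/9| < (38/27)/x < ε.

N = (38/27)/ε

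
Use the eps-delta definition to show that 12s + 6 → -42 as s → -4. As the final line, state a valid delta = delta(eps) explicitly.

Suppose eps > 0. We need delta > 0 so that 0 < |s + 4| < delta implies |(12s + 6) + 42| < eps.
|(12s + 6) + 42| = |12s + 48| = 12|s + 4|.
Thus it suffices that |s + 4| < eps/12.
Choosing delta = eps/12 gives |(12s + 6) + 42| = 12|s + 4| < eps whenever |s + 4| < delta.

delta = eps/12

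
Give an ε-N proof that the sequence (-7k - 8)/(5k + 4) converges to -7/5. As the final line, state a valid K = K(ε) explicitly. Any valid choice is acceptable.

Let ε > 0 be given. For k ≥ 1, |(-7k - 8)/(5k + 4) + 7/5| = |-12|/(5(5k + 4)) = 12/(5(5k + 4)).
Since 5k + 4 ≥ 5k for k ≥ 1, this is ≤ 12/(5·5k) = (12/25)/k.
So |(-7k - 8)/(5k + 4) + 7/5| < ε whenever k > (12/25)/ε.
Take K = (12/25)/ε. If k > K then |(-7k - 8)/(5k + 4) + 7/5| ≤ (12/25)/k < ε.

K = (12/25)/ε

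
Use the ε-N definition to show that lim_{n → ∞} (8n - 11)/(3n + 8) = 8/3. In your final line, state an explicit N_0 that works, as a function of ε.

Fix ε > 0. For n ≥ 1, |(8n - 11)/(3n + 8) − (8/3)| = |-97|/(3(3n + 8)) = 97/(3(3n + 8)).
Since 3n + 8 ≥ 3n for n ≥ 1, this is ≤ 97/(3·3n) = (97/9)/n.
So |(8n - 11)/(3n + 8) − (8/3)| < ε whenever n > (97/9)/ε.
Take N_0 = (97/9)/ε. If n > N_0 then |(8n - 11)/(3n + 8) − (8/3)| ≤ (97/9)/n < ε.

N_0 = (97/9)/ε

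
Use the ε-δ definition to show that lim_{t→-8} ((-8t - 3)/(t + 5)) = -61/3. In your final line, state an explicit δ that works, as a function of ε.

δ = min(3/2, (9/74)ε)

Let ε > 0 be given. We want δ > 0 with 0 < |t + 8| < δ ⇒ |(-8t - 3)/(t + 5) + 61/3| < ε.
Combining over a common denominator, (-8t - 3)/(t + 5) + 61/3 = [(-8t - 3)·(-3) − 61·(t + 5)] / [(-3)·(t + 5)] = -37(t + 8) / ((-3)(t + 5)).
So |(-8t - 3)/(t + 5) + 61/3| = 37|t + 8| / (3·|t + 5|).
Require δ ≤ 3/2, so |t + 5| ≥ |-3| − |t + 8| > 3 − 3/2 = 3/2.
Hence |(-8t - 3)/(t + 5) + 61/3| < 37|t + 8|/(3·(3/2)) = (74/9)|t + 8|, which is < ε once |t + 8| < (9/74)ε.
Take δ = min(3/2, (9/74)ε). Then 0 < |t + 8| < δ forces both bounds, so |(-8t - 3)/(t + 5) + 61/3| < ε.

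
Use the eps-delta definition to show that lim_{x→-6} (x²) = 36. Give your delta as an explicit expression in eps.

delta = min(1, eps/13)

Suppose eps > 0. We seek delta > 0 with 0 < |x + 6| < delta ⇒ |x² − 36| < eps.
Factor: x² − 36 = (x + 6)(x - 6), so |x² − 36| = |x + 6|·|x - 6|.
Restrict delta ≤ 1. Then |x + 6| < 1 gives |x| < 7, so by the triangle inequality |x - 6| ≤ 7 + 6 = 13.
Hence |x² − 36| ≤ 13|x + 6|, which is < eps once |x + 6| < eps/13.
Take delta = min(1, eps/13). If 0 < |x + 6| < delta then both bounds hold and |x² − 36| ≤ 13|x + 6| < 13·(eps/13) = eps.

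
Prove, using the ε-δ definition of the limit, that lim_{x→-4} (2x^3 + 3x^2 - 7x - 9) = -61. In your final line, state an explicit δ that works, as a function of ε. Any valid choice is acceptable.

Let ε > 0. We want δ > 0 such that 0 < |x + 4| < δ implies |(2x^3 + 3x^2 - 7x - 9) + 61| < ε.
(2x^3 + 3x^2 - 7x - 9) + 61 = 2x^3 + 3x^2 - 7x + 52 = (x + 4)(2x^2 - 5x + 13).
So |(2x^3 + 3x^2 - 7x - 9) + 61| = |x + 4|·|2x^2 - 5x + 13|.
Require δ ≤ 2. Then |x + 4| < 2 gives |x| < 6, and by the triangle inequality |2x^2 - 5x + 13| ≤ 2·6^2 + 5·6 + 13 = 115.
Hence |(2x^3 + 3x^2 - 7x - 9) + 61| ≤ 115|x + 4| < ε provided |x + 4| < ε/115.
Choosing δ = min(2, ε/115) ensures both conditions, hence |(2x^3 + 3x^2 - 7x - 9) + 61| < ε.

δ = min(2, ε/115)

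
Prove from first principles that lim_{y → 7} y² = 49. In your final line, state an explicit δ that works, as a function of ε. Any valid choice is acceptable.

δ = min(1, ε/15)

Fix ε > 0. We seek δ > 0 with 0 < |y − 7| < δ ⇒ |y² − 49| < ε.
Factor: y² − 49 = (y − 7)(y + 7), so |y² − 49| = |y − 7|·|y + 7|.
Impose δ ≤ 1 so that |y| < 8; then |y + 7| ≤ 15.
Hence |y² − 49| ≤ 15|y − 7|, which is < ε once |y − 7| < ε/15.
Take δ = min(1, ε/15). If 0 < |y − 7| < δ then both bounds hold and |y² − 49| ≤ 15|y − 7| < 15·(ε/15) = ε.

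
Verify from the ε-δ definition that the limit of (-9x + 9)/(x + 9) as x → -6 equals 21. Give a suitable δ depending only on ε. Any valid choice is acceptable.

Let ε > 0 be given. We want δ > 0 with 0 < |x + 6| < δ ⇒ |(-9x + 9)/(x + 9) − 21| < ε.
Combining over a common denominator, (-9x + 9)/(x + 9) − 21 = [(-9x + 9)·3 − 63·(x + 9)] / [3·(x + 9)] = -90(x + 6) / (3(x + 9)).
So |(-9x + 9)/(x + 9) − 21| = 90|x + 6| / (3·|x + 9|).
Require δ ≤ 3/2, so |x + 9| ≥ |3| − |x + 6| > 3 − 3/2 = 3/2.
Hence |(-9x + 9)/(x + 9) − 21| < 90|x + 6|/(3·(3/2)) = 20|x + 6|, which is < ε once |x + 6| < (1/20)ε.
Take δ = min(3/2, (1/20)ε). Then 0 < |x + 6| < δ forces both bounds, so |(-9x + 9)/(x + 9) − 21| < ε.

δ = min(3/2, (1/20)ε)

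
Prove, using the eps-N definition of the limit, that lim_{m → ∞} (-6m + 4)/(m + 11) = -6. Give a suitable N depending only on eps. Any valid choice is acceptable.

N = 70/eps

Let eps > 0 be given. For m ≥ 1, |(-6m + 4)/(m + 11) + 6| = |70|/((m + 11)) = 70/((m + 11)).
Since m + 11 ≥ m for m ≥ 1, this is ≤ 70/(m) = 70/m.
So |(-6m + 4)/(m + 11) + 6| < eps whenever m > 70/eps.
Take N = 70/eps. If m > N then |(-6m + 4)/(m + 11) + 6| ≤ 70/m < eps.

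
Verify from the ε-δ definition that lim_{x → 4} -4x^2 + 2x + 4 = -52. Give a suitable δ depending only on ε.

Fix ε > 0. We want δ > 0 such that 0 < |x − 4| < δ implies |(-4x^2 + 2x + 4) + 52| < ε.
(-4x^2 + 2x + 4) + 52 = -4x^2 + 2x + 56 = (x − 4)(-4x - 14).
So |(-4x^2 + 2x + 4) + 52| = |x − 4|·|-4x - 14|.
Assume first that |x − 4| < 1, so |x| < 5. Then |-4x - 14| ≤ 4·5 + 14 = 34.
Hence |(-4x^2 + 2x + 4) + 52| ≤ 34|x − 4| < ε provided |x − 4| < ε/34.
Take δ = min(1, ε/34). Then 0 < |x − 4| < δ gives both |x − 4| < 1 and |x − 4| < ε/34, so |(-4x^2 + 2x + 4) + 52| < ε.

δ = min(1, ε/34)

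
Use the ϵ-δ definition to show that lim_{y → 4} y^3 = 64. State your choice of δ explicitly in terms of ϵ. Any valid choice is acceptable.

δ = min(1, ϵ/61)

Let ϵ > 0. We seek δ > 0 with 0 < |y − 4| < δ ⇒ |y^3 − 64| < ϵ.
Factor: y^3 − 64 = (y − 4)(y^2 + 4y + 16), so |y^3 − 64| = |y − 4|·|y^2 + 4y + 16|.
Impose δ ≤ 1 so that |y| < 5; then |y^2 + 4y + 16| ≤ 61.
Hence |y^3 − 64| ≤ 61|y − 4|, which is < ϵ once |y − 4| < ϵ/61.
Take δ = min(1, ϵ/61). If 0 < |y − 4| < δ then both bounds hold and |y^3 − 64| ≤ 61|y − 4| < 61·(ϵ/61) = ϵ.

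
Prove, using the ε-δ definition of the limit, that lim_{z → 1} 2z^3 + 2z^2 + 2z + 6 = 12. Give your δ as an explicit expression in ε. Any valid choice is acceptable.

Let ε > 0. We want δ > 0 such that 0 < |z − 1| < δ implies |(2z^3 + 2z^2 + 2z + 6) − 12| < ε.
(2z^3 + 2z^2 + 2z + 6) − 12 = 2z^3 + 2z^2 + 2z - 6 = (z − 1)(2z^2 + 4z + 6).
So |(2z^3 + 2z^2 + 2z + 6) − 12| = |z − 1|·|2z^2 + 4z + 6|.
Assume first that |z − 1| < 2, so |z| < 3. Then |2z^2 + 4z + 6| ≤ 2·3^2 + 4·3 + 6 = 36.
Hence |(2z^3 + 2z^2 + 2z + 6) − 12| ≤ 36|z − 1| < ε provided |z − 1| < ε/36.
Choosing δ = min(2, ε/36) ensures both conditions, hence |(2z^3 + 2z^2 + 2z + 6) − 12| < ε.

δ = min(2, ε/36)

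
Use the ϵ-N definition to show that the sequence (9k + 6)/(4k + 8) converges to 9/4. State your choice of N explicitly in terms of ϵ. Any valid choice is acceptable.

Let ϵ > 0 be given. For k ≥ 1, |(9k + 6)/(4k + 8) − (9/4)| = |-48|/(4(4k + 8)) = 48/(4(4k + 8)).
Since 4k + 8 ≥ 4k for k ≥ 1, this is ≤ 48/(4·4k) = 3/k.
So |(9k + 6)/(4k + 8) − (9/4)| < ϵ whenever k > 3/ϵ.
Take N = 3/ϵ. If k > N then |(9k + 6)/(4k + 8) − (9/4)| ≤ 3/k < ϵ.

N = 3/ϵ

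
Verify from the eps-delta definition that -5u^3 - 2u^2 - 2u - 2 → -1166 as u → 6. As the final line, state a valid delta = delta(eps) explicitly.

Fix eps > 0. We want delta > 0 such that 0 < |u − 6| < delta implies |(-5u^3 - 2u^2 - 2u - 2) + 1166| < eps.
(-5u^3 - 2u^2 - 2u - 2) + 1166 = -5u^3 - 2u^2 - 2u + 1164 = (u − 6)(-5u^2 - 32u - 194).
So |(-5u^3 - 2u^2 - 2u - 2) + 1166| = |u − 6|·|-5u^2 - 32u - 194|.
Require delta ≤ 1. Then |u − 6| < 1 gives |u| < 7, and by the triangle inequality |-5u^2 - 32u - 194| ≤ 5·7^2 + 32·7 + 194 = 663.
Hence |(-5u^3 - 2u^2 - 2u - 2) + 1166| ≤ 663|u − 6| < eps provided |u − 6| < eps/663.
Choosing delta = min(1, eps/663) ensures both conditions, hence |(-5u^3 - 2u^2 - 2u - 2) + 1166| < eps.

delta = min(1, eps/663)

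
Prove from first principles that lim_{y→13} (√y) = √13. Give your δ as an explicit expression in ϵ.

Let ϵ > 0 be given. We want δ > 0 such that 0 < |y − 13| < δ implies |√y − √13| < ϵ.
Multiplying by the conjugate, |√y − √13| = |y − 13|/(√y + √13).
Restrict δ ≤ 13 so that |y − 13| < 13 forces y > 0, and then √y + √13 > √13.
Hence |√y − √13| < |y − 13|/√13, which is < ϵ once |y − 13| < √13·ϵ.
Take δ = min(13, √13·ϵ). If 0 < |y − 13| < δ then y > 0 and |√y − √13| < |y − 13|/√13 < ϵ.

δ = min(13, √13·ϵ)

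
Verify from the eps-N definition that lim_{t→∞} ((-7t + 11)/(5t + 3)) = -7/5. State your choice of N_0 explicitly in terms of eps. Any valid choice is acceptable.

N_0 = (76/25)/eps

Suppose eps > 0. We seek N_0 > 0 such that t > N_0 implies |(-7t + 11)/(5t + 3) + 7/5| < eps.
(-7t + 11)/(5t + 3) + 7/5 = (5(-7t + 11) − (-7)(5t + 3)) / (5(5t + 3)) = 76/(5(5t + 3)).
For t > 0 we have 5t + 3 > 5t, so |(-7t + 11)/(5t + 3) + 7/5| = 76/(5(5t + 3)) < 76/(5·5t) = (76/25)/t.
Thus |(-7t + 11)/(5t + 3) + 7/5| < eps whenever t > (76/25)/eps.
Take N_0 = (76/25)/eps. If t > N_0 then |(-7t + 11)/(5t + 3) + 7/5| < (76/25)/t < eps.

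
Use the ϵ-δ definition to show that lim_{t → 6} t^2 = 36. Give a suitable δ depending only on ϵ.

Suppose ϵ > 0. We seek δ > 0 with 0 < |t − 6| < δ ⇒ |t^2 − 36| < ϵ.
Factor: t^2 − 36 = (t − 6)(t + 6), so |t^2 − 36| = |t − 6|·|t + 6|.
Restrict δ ≤ 1. Then |t − 6| < 1 gives |t| < 7, so by the triangle inequality |t + 6| ≤ 7 + 6 = 13.
Hence |t^2 − 36| ≤ 13|t − 6|, which is < ϵ once |t − 6| < ϵ/13.
Take δ = min(1, ϵ/13). If 0 < |t − 6| < δ then both bounds hold and |t^2 − 36| ≤ 13|t − 6| < 13·(ϵ/13) = ϵ.

δ = min(1, ϵ/13)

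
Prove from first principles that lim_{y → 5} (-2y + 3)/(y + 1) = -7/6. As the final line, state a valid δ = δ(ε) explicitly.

δ = min(3, (18/5)ε)

Fix ε > 0. We want δ > 0 with 0 < |y − 5| < δ ⇒ |(-2y + 3)/(y + 1) + 7/6| < ε.
Combining over a common denominator, (-2y + 3)/(y + 1) + 7/6 = [(-2y + 3)·6 − (-7)·(y + 1)] / [6·(y + 1)] = -5(y − 5) / (6(y + 1)).
So |(-2y + 3)/(y + 1) + 7/6| = 5|y − 5| / (6·|y + 1|).
Restrict δ ≤ 3. Then |y − 5| < 3 gives |y + 1| = |(y − 5) + 6| ≥ 6 − 3 = 3.
Hence |(-2y + 3)/(y + 1) + 7/6| < 5|y − 5|/(6·3) = (5/18)|y − 5|, which is < ε once |y − 5| < (18/5)ε.
Take δ = min(3, (18/5)ε). Then 0 < |y − 5| < δ forces both bounds, so |(-2y + 3)/(y + 1) + 7/6| < ε.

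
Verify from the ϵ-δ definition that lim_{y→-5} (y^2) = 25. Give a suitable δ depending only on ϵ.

Suppose ϵ > 0. We seek δ > 0 with 0 < |y + 5| < δ ⇒ |y^2 − 25| < ϵ.
Factor: y^2 − 25 = (y + 5)(y - 5), so |y^2 − 25| = |y + 5|·|y - 5|.
Impose δ ≤ 1 so that |y| < 6; then |y - 5| ≤ 11.
Hence |y^2 − 25| ≤ 11|y + 5|, which is < ϵ once |y + 5| < ϵ/11.
Take δ = min(1, ϵ/11). If 0 < |y + 5| < δ then both bounds hold and |y^2 − 25| ≤ 11|y + 5| < 11·(ϵ/11) = ϵ.

δ = min(1, ϵ/11)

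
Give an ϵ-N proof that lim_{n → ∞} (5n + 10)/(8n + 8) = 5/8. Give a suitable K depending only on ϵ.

Suppose ϵ > 0. For n ≥ 1, |(5n + 10)/(8n + 8) − (5/8)| = |40|/(8(8n + 8)) = 40/(8(8n + 8)).
Since 8n + 8 ≥ 8n for n ≥ 1, this is ≤ 40/(8·8n) = (5/8)/n.
So |(5n + 10)/(8n + 8) − (5/8)| < ϵ whenever n > (5/8)/ϵ.
Take K = (5/8)/ϵ. If n > K then |(5n + 10)/(8n + 8) − (5/8)| ≤ (5/8)/n < ϵ.

K = (5/8)/ϵ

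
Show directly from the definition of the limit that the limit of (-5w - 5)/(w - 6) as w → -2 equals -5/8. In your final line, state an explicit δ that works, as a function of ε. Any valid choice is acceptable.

δ = min(4, (32/35)ε)

Suppose ε > 0. We want δ > 0 with 0 < |w + 2| < δ ⇒ |(-5w - 5)/(w - 6) + 5/8| < ε.
Combining over a common denominator, (-5w - 5)/(w - 6) + 5/8 = [(-5w - 5)·(-8) − 5·(w - 6)] / [(-8)·(w - 6)] = 35(w + 2) / ((-8)(w - 6)).
So |(-5w - 5)/(w - 6) + 5/8| = 35|w + 2| / (8·|w − 6|).
Restrict δ ≤ 4. Then |w + 2| < 4 gives |w − 6| = |(w + 2) + (-8)| ≥ 8 − 4 = 4.
Hence |(-5w - 5)/(w - 6) + 5/8| < 35|w + 2|/(8·4) = (35/32)|w + 2|, which is < ε once |w + 2| < (32/35)ε.
Take δ = min(4, (32/35)ε). Then 0 < |w + 2| < δ forces both bounds, so |(-5w - 5)/(w - 6) + 5/8| < ε.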